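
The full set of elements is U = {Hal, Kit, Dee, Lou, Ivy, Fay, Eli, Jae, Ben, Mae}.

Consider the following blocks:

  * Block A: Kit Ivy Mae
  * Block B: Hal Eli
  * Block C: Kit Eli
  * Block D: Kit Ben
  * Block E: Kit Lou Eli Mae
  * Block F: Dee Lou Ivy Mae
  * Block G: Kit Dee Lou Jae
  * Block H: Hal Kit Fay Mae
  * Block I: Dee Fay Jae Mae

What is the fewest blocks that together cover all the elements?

4

B and D and F and I together: B ∪ D ∪ F ∪ I = {Hal, Kit, Dee, Lou, Ivy, Fay, Eli, Jae, Ben, Mae} — every element is covered.
No 3 of the 9 blocks cover everything (all 84 combinations miss at least one element), so 4 is optimal.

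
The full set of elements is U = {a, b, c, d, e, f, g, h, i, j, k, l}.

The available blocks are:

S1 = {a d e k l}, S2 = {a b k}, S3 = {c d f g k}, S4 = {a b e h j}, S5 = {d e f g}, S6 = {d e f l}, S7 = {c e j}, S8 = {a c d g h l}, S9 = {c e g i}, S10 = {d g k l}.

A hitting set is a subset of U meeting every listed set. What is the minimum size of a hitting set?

T = {a, e, k} meets every block (each contains at least one member of T), and |T| = 3.
No choice of 2 elements meets every block, so 3 is the minimum.

3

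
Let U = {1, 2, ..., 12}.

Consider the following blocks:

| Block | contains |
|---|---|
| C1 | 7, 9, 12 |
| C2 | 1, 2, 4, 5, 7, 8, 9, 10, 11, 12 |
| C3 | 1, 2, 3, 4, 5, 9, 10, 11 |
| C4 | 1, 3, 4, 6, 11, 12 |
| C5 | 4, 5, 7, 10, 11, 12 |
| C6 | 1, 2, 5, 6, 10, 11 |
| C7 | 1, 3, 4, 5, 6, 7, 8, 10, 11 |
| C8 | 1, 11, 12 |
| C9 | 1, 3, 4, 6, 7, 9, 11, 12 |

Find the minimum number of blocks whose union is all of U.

2

C2 and C7 together: C2 ∪ C7 = {1, 2, 3, 4, 5, 6, 7, 8, 9, 10, 11, 12} — every point is covered.
No single block has all 12 points (the largest, C2, has 10), so 2 is optimal.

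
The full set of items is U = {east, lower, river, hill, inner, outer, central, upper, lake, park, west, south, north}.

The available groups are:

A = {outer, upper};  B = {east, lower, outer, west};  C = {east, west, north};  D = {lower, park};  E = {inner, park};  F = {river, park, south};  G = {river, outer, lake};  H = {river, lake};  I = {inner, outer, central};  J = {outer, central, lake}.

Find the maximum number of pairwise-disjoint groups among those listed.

A, C, D, H are pairwise disjoint (A={outer,upper}; C={east,west,north}; D={lower,park}; H={river,lake}).
Every remaining group overlaps one of these, and no 5 of the listed groups are pairwise disjoint, so 4 is the maximum.

4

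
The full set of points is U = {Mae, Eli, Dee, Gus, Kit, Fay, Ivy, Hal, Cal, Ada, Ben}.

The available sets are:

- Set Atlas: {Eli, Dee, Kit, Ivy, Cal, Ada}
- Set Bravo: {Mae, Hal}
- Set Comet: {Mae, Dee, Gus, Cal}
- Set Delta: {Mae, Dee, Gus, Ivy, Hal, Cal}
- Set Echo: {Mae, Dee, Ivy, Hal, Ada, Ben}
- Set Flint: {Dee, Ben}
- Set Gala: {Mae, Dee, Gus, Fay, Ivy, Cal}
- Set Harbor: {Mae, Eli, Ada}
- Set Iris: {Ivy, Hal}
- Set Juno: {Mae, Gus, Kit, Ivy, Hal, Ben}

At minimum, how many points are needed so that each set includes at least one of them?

Take H = {Mae, Dee, Hal}. Each listed set contains at least one of these, so H is a hitting set of size 3.
The sets Flint, Harbor, Iris are pairwise disjoint, so any hitting set needs a separate point for each — at least 3. Hence 3 is optimal.

3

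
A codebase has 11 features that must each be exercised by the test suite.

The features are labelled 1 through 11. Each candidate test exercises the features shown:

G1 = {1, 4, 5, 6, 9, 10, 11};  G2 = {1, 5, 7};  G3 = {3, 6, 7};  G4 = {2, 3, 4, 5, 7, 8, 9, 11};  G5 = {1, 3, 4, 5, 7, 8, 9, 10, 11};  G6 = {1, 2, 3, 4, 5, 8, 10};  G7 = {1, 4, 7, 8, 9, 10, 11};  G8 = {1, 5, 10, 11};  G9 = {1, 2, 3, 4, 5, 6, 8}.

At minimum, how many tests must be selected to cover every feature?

2

Take {G5, G9}. Their union is {1, 2, 3, 4, 5, 6, 7, 8, 9, 10, 11}, which is all 11 features.
No single test has all 11 features (the largest, G5, has 9), so 2 is optimal.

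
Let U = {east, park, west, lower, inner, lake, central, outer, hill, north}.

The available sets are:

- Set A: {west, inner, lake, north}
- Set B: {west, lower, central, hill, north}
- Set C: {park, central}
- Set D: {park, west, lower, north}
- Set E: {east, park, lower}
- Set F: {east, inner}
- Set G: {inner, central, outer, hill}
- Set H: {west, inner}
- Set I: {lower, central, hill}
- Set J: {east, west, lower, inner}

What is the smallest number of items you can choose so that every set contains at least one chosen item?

Take T = {lower, inner, central}. Each listed set contains at least one of these, so T is a hitting set of size 3.
No choice of 2 items meets every set, so 3 is the minimum.

3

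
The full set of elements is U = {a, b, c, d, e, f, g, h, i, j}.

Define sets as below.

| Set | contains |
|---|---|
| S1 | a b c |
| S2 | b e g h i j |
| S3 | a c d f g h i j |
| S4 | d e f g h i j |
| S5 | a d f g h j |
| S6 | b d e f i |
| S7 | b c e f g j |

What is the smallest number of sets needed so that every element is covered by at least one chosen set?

2

S1 and S4 cover everything between them: the union {a, b, c, d, e, f, g, h, i, j} is all of U.
No single set has all 10 elements (the largest, S3, has 8), so 2 is optimal.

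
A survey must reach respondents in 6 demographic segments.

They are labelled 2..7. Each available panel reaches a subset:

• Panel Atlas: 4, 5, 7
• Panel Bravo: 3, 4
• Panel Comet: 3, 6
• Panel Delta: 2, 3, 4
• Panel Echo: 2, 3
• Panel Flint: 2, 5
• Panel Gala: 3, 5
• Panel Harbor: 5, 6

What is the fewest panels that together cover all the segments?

Take {Atlas, Comet, Flint}. Their union is {2, 3, 4, 5, 6, 7}, which is all 6 segments.
Only Atlas contains 7, so Atlas is forced; the remaining 3 segments need at least 2 more panels (each remaining panel adds at most 2) — so at least 3 panels are needed, and 3 is optimal.

3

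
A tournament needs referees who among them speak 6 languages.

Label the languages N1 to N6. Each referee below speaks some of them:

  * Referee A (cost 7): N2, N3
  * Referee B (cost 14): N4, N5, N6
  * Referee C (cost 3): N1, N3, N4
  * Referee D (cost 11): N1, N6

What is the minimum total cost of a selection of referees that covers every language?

24

A, B, C together cover every language (A ∪ B ∪ C = {N1, N2, N3, N4, N5, N6}); total cost 7 + 14 + 3 = 24.
No covering selection has total cost below 24.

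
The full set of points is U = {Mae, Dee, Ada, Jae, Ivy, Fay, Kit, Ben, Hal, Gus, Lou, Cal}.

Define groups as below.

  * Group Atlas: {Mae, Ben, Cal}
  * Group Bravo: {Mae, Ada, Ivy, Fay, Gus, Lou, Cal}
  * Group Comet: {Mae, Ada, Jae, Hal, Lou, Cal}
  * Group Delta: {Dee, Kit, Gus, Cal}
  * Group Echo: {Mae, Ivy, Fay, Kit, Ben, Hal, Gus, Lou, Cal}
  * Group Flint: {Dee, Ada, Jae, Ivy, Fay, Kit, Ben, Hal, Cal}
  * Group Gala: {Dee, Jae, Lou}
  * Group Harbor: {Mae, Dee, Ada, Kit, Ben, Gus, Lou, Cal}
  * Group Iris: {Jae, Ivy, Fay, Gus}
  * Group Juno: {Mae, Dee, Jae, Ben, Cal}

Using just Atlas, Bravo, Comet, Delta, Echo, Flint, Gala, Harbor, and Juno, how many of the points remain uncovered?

0

Union of Atlas, Bravo, Comet, Delta, Echo, Flint, Gala, Harbor, Juno = {Mae, Dee, Ada, Jae, Ivy, Fay, Kit, Ben, Hal, Gus, Lou, Cal} — that's every point, so 0 are uncovered.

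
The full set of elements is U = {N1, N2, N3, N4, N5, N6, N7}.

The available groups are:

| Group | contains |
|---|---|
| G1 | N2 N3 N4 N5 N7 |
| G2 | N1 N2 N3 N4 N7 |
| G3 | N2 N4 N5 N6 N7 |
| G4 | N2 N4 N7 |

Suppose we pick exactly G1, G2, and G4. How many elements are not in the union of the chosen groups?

1

Union of G1, G2, G4 = {N1, N2, N3, N4, N5, N7}.
Not covered: N6 — 1 element.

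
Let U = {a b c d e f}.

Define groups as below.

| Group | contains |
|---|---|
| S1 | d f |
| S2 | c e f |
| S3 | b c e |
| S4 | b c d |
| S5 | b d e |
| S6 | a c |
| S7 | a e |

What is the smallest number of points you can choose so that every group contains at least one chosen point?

3

H = {c, d, e} meets every group (each contains at least one member of H), and |H| = 3.
No choice of 2 points meets every group, so 3 is the minimum.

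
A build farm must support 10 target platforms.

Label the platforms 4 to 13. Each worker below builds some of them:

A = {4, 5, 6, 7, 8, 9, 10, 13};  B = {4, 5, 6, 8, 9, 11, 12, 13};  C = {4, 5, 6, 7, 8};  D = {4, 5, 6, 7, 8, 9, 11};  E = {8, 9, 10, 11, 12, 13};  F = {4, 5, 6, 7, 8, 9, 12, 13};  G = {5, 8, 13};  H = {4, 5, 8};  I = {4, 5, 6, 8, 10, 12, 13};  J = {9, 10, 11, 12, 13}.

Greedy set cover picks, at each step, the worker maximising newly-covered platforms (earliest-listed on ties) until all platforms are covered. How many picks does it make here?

Greedy: pick A (covers 8 new) → pick B (covers 2 new). Total picks: 2.

2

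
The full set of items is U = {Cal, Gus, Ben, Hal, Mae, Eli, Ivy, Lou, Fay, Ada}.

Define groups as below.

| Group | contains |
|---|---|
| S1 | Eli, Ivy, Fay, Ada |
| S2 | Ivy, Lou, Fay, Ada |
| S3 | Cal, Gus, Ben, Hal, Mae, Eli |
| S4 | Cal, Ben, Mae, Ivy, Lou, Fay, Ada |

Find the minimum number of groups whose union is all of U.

2

Take {S3, S4}. Their union is {Cal, Gus, Ben, Hal, Mae, Eli, Ivy, Lou, Fay, Ada}, which is all 10 items.
No single group has all 10 items (the largest, S4, has 7), so 2 is optimal.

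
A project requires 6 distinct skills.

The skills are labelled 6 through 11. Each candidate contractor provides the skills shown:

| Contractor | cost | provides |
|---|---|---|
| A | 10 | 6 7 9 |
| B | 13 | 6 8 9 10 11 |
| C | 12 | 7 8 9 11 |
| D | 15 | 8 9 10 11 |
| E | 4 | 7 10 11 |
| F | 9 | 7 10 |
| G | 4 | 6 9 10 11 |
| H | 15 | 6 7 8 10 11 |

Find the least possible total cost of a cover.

C, G together cover every skill (C ∪ G = {6, 7, 8, 9, 10, 11}); total cost 12 + 4 = 16.
The greedy pick G, E, C costs 20; no covering selection beats 16.

16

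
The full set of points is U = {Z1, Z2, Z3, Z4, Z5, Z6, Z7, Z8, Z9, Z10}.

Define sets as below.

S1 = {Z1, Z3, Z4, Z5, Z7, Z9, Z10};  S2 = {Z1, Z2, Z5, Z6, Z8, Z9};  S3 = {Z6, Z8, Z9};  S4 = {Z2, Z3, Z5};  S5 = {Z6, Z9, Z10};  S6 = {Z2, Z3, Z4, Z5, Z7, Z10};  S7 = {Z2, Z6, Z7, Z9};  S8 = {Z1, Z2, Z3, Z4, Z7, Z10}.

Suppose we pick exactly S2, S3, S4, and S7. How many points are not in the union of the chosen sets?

2

Union of S2, S3, S4, S7 = {Z1, Z2, Z3, Z5, Z6, Z7, Z8, Z9}.
Not covered: Z4, Z10 — 2 points.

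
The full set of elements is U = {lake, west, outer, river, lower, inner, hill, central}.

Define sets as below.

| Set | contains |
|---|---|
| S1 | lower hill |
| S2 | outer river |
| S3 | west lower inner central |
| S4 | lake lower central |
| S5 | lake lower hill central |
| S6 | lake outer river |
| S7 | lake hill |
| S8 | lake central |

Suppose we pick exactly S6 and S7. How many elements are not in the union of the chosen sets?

Union of S6, S7 = {lake, outer, river, hill}.
Not covered: west, lower, inner, central — 4 elements.

4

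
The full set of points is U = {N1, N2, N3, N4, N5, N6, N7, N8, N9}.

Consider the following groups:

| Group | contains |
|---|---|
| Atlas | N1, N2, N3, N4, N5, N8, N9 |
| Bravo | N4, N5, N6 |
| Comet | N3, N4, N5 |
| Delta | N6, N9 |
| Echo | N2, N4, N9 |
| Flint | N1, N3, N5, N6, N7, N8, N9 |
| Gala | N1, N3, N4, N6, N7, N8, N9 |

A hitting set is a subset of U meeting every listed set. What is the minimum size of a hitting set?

The 2 points {N5, N9} hit every group.
The groups Comet, Delta are pairwise disjoint, so any hitting set needs a separate point for each — at least 2. Hence 2 is optimal.

2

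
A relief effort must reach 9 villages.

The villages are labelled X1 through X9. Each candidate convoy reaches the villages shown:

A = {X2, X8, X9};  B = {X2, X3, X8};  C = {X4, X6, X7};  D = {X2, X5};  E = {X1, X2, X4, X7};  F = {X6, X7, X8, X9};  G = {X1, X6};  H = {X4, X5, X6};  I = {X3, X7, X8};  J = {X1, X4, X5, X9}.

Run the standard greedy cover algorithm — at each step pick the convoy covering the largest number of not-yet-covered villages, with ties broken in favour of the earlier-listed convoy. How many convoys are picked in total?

4

Greedy: pick E (covers 4 new) → pick F (covers 3 new) → pick B (covers 1 new) → pick D (covers 1 new). Total picks: 4.
(The true minimum cover uses only 3 convoys, so greedy is not optimal here.)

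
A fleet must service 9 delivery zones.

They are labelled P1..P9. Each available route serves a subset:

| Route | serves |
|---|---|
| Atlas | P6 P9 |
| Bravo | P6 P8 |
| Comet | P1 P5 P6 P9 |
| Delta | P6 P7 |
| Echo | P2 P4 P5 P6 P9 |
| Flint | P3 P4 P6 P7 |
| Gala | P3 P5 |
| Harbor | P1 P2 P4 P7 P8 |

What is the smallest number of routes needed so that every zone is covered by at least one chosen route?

Comet and Flint and Harbor together: Comet ∪ Flint ∪ Harbor = {P1, P2, P3, P4, P5, P6, P7, P8, P9} — every zone is covered.
No 2 of the 8 routes cover everything (all 28 combinations miss at least one zone), so 3 is optimal.

3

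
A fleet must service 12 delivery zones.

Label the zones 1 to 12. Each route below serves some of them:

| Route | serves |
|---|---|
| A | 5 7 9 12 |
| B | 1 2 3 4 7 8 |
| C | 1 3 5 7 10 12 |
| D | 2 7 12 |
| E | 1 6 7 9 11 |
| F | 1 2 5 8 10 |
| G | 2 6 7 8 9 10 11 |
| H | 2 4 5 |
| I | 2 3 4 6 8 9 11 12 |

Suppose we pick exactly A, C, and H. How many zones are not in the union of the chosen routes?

Union of A, C, H = {1, 2, 3, 4, 5, 7, 9, 10, 12}.
Not covered: 6, 8, 11 — 3 zones.

3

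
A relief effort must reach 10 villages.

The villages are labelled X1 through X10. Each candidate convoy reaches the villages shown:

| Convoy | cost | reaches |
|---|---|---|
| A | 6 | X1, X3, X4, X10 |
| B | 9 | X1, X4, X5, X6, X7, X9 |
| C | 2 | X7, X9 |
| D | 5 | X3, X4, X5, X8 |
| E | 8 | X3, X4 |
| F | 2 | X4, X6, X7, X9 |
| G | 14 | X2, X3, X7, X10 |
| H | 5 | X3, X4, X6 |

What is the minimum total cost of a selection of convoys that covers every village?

27

A, D, F, G together cover every village (A ∪ D ∪ F ∪ G = {X1, X2, X3, X4, X5, X6, X7, X8, X9, X10}); total cost 6 + 5 + 2 + 14 = 27.
No covering selection has total cost below 27.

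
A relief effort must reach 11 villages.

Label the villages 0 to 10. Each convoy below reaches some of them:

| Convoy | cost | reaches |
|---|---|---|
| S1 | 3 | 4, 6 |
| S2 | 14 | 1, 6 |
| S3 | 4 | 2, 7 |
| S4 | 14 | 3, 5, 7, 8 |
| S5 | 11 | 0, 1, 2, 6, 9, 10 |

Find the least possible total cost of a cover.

28

S1, S4, S5 together cover every village (S1 ∪ S4 ∪ S5 = {0, 1, 2, 3, 4, 5, 6, 7, 8, 9, 10}); total cost 3 + 14 + 11 = 28.
The greedy pick S1, S3, S5, S4 costs 32; no covering selection beats 28.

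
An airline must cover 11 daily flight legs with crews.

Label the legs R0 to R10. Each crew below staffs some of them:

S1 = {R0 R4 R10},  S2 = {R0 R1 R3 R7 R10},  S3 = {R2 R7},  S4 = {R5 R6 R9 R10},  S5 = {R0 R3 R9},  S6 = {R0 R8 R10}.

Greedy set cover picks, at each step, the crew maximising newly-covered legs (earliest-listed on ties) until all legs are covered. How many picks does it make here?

5

Greedy: pick S2 (covers 5 new) → pick S4 (covers 3 new) → pick S1 (covers 1 new) → pick S3 (covers 1 new) → pick S6 (covers 1 new). Total picks: 5.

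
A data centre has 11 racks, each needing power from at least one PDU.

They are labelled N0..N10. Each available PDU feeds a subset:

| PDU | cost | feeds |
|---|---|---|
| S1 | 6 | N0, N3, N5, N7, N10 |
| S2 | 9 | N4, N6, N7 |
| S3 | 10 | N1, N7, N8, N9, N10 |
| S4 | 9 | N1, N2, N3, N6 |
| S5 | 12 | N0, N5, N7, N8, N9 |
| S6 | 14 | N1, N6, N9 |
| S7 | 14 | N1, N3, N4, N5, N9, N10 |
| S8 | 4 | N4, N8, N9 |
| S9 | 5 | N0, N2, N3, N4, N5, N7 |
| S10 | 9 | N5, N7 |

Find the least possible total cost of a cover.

19

S1, S4, S8 together cover every rack (S1 ∪ S4 ∪ S8 = {N0, N1, N2, N3, N4, N5, N6, N7, N8, N9, N10}); total cost 6 + 9 + 4 = 19.
The greedy pick S9, S8, S4, S1 costs 24; no covering selection beats 19.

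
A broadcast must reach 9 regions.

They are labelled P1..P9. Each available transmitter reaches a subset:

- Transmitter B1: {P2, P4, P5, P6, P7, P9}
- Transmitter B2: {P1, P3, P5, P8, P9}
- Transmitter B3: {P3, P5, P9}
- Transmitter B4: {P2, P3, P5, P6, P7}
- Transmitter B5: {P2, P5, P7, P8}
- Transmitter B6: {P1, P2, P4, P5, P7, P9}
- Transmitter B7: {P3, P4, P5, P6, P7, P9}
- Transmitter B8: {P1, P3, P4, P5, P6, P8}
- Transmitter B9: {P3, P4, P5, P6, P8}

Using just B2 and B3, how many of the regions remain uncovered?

Union of B2, B3 = {P1, P3, P5, P8, P9}.
Not covered: P2, P4, P6, P7 — 4 regions.

4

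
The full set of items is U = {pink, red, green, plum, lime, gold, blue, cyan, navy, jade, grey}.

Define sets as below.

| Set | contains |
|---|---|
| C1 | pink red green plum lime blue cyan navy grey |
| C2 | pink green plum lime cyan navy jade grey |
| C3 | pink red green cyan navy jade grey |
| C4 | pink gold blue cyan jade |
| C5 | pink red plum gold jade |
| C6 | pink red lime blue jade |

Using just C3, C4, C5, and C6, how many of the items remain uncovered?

0

Union of C3, C4, C5, C6 = {pink, red, green, plum, lime, gold, blue, cyan, navy, jade, grey} — that's every item, so 0 are uncovered.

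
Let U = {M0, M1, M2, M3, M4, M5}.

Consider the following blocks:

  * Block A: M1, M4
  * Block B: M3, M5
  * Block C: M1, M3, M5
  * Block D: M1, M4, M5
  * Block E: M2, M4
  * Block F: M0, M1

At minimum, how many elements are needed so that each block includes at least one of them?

3

Take H = {M1, M4, M5}. Each listed block contains at least one of these, so H is a hitting set of size 3.
The blocks B, E, F are pairwise disjoint, so any hitting set needs a separate element for each — at least 3. Hence 3 is optimal.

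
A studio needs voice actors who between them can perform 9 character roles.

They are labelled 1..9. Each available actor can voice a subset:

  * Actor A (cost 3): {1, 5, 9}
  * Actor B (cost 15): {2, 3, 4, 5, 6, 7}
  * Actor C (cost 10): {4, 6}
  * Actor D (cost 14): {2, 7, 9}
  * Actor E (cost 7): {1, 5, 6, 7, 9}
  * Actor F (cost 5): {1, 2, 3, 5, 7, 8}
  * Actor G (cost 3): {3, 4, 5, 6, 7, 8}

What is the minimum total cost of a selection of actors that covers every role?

A, F, G together cover every role (A ∪ F ∪ G = {1, 2, 3, 4, 5, 6, 7, 8, 9}); total cost 3 + 5 + 3 = 11.
No covering selection has total cost below 11.

11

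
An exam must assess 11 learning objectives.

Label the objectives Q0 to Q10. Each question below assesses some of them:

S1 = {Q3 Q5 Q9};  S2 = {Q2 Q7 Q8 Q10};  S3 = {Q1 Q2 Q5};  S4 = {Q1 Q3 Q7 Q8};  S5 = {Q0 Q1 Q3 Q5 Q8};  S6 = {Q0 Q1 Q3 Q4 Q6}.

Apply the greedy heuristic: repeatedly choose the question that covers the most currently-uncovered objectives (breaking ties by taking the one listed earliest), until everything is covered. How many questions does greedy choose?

Greedy: pick S5 (covers 5 new) → pick S2 (covers 3 new) → pick S6 (covers 2 new) → pick S1 (covers 1 new). Total picks: 4.
(The true minimum cover uses only 3 questions, so greedy is not optimal here.)

4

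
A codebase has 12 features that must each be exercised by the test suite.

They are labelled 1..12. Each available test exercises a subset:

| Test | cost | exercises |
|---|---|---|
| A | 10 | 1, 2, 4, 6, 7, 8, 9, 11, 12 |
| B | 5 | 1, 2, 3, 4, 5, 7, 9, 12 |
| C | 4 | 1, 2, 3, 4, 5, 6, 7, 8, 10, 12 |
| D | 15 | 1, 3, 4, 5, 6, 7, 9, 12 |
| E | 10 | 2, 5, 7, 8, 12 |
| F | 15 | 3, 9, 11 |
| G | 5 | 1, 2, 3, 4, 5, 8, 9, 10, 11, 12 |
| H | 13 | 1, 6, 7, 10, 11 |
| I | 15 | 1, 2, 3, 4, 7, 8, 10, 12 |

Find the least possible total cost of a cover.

9

C, G together cover every feature (C ∪ G = {1, 2, 3, 4, 5, 6, 7, 8, 9, 10, 11, 12}); total cost 4 + 5 = 9.
No covering selection has total cost below 9.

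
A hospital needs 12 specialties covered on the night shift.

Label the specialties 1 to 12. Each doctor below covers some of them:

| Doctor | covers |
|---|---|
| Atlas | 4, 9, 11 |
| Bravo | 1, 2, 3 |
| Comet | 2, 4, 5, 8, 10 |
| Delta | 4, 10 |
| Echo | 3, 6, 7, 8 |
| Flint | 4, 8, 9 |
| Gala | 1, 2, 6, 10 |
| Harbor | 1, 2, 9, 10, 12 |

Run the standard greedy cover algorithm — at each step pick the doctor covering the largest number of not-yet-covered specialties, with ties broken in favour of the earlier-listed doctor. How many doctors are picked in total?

Greedy: pick Comet (covers 5 new) → pick Echo (covers 3 new) → pick Harbor (covers 3 new) → pick Atlas (covers 1 new). Total picks: 4.

4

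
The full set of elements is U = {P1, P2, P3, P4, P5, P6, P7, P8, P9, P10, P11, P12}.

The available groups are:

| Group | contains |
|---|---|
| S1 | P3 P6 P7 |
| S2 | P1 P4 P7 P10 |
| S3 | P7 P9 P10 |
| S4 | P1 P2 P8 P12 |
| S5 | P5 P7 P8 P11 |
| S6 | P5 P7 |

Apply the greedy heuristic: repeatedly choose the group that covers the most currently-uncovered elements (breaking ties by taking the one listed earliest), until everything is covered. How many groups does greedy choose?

Greedy: pick S2 (covers 4 new) → pick S4 (covers 3 new) → pick S1 (covers 2 new) → pick S5 (covers 2 new) → pick S3 (covers 1 new). Total picks: 5.

5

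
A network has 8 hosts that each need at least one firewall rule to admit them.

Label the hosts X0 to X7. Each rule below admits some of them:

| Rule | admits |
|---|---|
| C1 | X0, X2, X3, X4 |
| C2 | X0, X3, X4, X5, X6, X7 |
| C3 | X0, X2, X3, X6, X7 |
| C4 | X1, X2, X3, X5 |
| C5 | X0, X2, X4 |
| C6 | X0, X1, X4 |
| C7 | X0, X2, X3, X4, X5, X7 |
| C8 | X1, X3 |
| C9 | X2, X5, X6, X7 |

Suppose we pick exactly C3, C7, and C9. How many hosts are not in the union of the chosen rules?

1

Union of C3, C7, C9 = {X0, X2, X3, X4, X5, X6, X7}.
Not covered: X1 — 1 host.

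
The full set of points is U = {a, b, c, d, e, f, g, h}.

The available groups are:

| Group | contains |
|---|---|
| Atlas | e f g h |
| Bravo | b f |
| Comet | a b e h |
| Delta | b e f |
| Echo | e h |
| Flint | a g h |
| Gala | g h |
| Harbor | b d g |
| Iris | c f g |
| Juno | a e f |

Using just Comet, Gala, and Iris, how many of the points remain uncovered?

1

Union of Comet, Gala, Iris = {a, b, c, e, f, g, h}.
Not covered: d — 1 point.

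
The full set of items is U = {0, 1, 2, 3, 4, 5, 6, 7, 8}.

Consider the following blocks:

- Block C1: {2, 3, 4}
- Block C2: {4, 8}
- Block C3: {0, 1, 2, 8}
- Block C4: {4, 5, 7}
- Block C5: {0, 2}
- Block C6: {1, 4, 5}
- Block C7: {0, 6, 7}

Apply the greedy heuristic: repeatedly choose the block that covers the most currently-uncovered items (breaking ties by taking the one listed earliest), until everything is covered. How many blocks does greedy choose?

4

Greedy: pick C3 (covers 4 new) → pick C4 (covers 3 new) → pick C1 (covers 1 new) → pick C7 (covers 1 new). Total picks: 4.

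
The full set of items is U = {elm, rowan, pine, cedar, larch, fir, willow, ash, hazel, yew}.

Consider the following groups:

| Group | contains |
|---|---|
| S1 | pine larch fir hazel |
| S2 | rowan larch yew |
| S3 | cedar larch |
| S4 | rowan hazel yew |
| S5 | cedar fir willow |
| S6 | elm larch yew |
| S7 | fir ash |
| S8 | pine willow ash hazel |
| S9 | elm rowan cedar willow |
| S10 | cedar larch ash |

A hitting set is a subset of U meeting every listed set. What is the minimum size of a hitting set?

H = {pine, cedar, ash, yew} meets every group (each contains at least one member of H), and |H| = 4.
No choice of 3 items meets every group, so 4 is the minimum.

4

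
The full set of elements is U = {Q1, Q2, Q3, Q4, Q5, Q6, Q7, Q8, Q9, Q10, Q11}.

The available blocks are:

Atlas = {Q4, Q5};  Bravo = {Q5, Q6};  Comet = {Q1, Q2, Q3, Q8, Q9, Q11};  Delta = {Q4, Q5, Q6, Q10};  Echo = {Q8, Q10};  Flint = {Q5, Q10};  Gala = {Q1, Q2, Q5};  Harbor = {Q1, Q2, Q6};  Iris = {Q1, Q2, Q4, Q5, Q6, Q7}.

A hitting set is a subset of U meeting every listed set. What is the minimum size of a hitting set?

3

Take H = {Q2, Q5, Q10}. Each listed block contains at least one of these, so H is a hitting set of size 3.
The blocks Atlas, Echo, Harbor are pairwise disjoint, so any hitting set needs a separate element for each — at least 3. Hence 3 is optimal.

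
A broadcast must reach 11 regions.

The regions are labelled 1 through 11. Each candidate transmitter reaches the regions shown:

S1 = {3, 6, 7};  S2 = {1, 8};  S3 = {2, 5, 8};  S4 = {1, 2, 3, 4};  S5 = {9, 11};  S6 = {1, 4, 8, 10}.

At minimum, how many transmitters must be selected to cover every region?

4

S1 and S3 and S5 and S6 together: S1 ∪ S3 ∪ S5 ∪ S6 = {1, 2, 3, 4, 5, 6, 7, 8, 9, 10, 11} — every region is covered.
Only S3 contains 5, so S3 is forced; the remaining 8 regions need at least 3 more transmitters (each remaining transmitter adds at most 3) — so at least 4 transmitters are needed, and 4 is optimal.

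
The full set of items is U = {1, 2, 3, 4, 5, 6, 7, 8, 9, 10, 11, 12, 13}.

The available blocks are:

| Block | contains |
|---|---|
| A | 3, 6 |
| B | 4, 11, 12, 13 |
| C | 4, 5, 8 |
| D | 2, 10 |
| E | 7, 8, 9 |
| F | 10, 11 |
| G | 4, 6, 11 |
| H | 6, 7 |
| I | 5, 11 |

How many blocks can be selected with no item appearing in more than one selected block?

4

A, B, D, E are pairwise disjoint (A={3,6}; B={4,11,12,13}; D={2,10}; E={7,8,9}).
Every remaining block overlaps one of these, and no 5 of the listed blocks are pairwise disjoint, so 4 is the maximum.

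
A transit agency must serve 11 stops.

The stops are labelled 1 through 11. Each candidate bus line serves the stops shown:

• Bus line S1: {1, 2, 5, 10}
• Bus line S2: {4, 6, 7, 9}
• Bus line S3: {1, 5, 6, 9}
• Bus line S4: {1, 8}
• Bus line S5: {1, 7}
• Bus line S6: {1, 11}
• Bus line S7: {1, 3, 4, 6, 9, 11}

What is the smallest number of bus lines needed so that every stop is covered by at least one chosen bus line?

S1 and S2 and S4 and S7 together: S1 ∪ S2 ∪ S4 ∪ S7 = {1, 2, 3, 4, 5, 6, 7, 8, 9, 10, 11} — every stop is covered.
No 3 of the 7 bus lines cover everything (all 35 combinations miss at least one stop), so 4 is optimal.

4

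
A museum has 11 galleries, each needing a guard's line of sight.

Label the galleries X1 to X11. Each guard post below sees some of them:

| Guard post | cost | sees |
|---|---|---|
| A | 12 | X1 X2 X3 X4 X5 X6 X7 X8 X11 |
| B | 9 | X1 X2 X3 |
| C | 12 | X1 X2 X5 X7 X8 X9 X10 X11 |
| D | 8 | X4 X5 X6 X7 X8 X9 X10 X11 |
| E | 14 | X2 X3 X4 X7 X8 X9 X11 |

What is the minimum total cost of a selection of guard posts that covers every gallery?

17

B, D together cover every gallery (B ∪ D = {X1, X2, X3, X4, X5, X6, X7, X8, X9, X10, X11}); total cost 9 + 8 = 17.
No covering selection has total cost below 17.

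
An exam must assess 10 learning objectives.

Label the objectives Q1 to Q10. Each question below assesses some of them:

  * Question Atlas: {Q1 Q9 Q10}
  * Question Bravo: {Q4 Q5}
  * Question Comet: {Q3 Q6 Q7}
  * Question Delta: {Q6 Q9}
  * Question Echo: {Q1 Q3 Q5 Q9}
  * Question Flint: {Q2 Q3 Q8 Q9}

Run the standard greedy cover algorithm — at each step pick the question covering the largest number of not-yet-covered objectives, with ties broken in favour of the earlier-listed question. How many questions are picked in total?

Greedy: pick Echo (covers 4 new) → pick Comet (covers 2 new) → pick Flint (covers 2 new) → pick Atlas (covers 1 new) → pick Bravo (covers 1 new). Total picks: 5.
(The true minimum cover uses only 4 questions, so greedy is not optimal here.)

5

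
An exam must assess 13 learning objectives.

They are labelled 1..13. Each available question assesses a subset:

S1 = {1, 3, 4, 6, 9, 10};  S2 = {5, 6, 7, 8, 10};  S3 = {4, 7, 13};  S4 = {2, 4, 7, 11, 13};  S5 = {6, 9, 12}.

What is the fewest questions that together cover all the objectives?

4

Take {S1, S2, S4, S5}. Their union is {1, 2, 3, 4, 5, 6, 7, 8, 9, 10, 11, 12, 13}, which is all 13 objectives.
No 3 of the 5 questions cover everything (all 10 combinations miss at least one objective), so 4 is optimal.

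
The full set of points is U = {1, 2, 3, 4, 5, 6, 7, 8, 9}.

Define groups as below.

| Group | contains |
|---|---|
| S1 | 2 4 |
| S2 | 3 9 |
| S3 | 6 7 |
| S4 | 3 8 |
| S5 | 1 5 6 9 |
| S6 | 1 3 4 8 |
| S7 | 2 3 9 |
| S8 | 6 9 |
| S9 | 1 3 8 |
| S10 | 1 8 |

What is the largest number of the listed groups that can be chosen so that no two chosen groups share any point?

S1, S2, S3, S10 are pairwise disjoint (S1={2,4}; S2={3,9}; S3={6,7}; S10={1,8}).
Every remaining group overlaps one of these, and no 5 of the listed groups are pairwise disjoint, so 4 is the maximum.

4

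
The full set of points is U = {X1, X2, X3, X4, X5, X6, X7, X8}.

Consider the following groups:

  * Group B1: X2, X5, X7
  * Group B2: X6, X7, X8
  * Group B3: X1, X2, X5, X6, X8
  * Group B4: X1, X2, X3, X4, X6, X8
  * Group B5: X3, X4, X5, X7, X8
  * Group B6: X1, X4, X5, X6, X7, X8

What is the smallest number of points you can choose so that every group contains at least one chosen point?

2

The 2 points {X2, X8} hit every group.
No single point lies in every group, so at least 2 are needed and 2 is optimal.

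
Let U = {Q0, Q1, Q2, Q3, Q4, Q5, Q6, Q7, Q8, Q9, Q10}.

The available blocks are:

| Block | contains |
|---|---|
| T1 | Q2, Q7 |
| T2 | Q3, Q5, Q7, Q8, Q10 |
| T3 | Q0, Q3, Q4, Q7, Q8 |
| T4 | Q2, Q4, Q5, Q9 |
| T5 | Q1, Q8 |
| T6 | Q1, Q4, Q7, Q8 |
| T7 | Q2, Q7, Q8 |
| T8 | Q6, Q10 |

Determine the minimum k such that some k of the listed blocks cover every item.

Take {T3, T4, T5, T8}. Their union is {Q0, Q1, Q2, Q3, Q4, Q5, Q6, Q7, Q8, Q9, Q10}, which is all 11 items.
No 3 of the 8 blocks cover everything (all 56 combinations miss at least one item), so 4 is optimal.

4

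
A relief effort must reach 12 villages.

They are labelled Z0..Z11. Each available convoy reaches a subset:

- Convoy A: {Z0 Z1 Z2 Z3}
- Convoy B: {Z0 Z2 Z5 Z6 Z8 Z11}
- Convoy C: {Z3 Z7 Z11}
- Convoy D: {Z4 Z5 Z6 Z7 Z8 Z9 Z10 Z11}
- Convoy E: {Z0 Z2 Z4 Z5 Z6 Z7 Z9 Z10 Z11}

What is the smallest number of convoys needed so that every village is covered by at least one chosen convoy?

2

A and D together: A ∪ D = {Z0, Z1, Z2, Z3, Z4, Z5, Z6, Z7, Z8, Z9, Z10, Z11} — every village is covered.
No single convoy has all 12 villages (the largest, E, has 9), so 2 is optimal.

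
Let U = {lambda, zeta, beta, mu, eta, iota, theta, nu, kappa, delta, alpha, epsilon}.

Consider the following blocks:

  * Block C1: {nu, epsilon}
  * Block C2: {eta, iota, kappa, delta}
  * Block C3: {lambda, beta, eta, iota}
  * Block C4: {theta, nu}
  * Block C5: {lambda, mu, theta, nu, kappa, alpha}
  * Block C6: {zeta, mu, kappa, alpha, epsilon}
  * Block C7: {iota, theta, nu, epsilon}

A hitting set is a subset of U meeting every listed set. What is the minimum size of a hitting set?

The 3 points {iota, nu, alpha} hit every block.
The blocks C3, C4, C6 are pairwise disjoint, so any hitting set needs a separate point for each — at least 3. Hence 3 is optimal.

3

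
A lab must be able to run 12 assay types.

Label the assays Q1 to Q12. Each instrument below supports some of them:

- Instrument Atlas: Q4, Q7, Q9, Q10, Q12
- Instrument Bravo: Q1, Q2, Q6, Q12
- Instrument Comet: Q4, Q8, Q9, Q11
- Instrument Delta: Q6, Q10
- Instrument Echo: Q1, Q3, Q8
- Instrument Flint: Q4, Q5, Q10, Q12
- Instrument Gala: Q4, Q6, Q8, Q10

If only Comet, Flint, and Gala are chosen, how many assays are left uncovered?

4

Union of Comet, Flint, Gala = {Q4, Q5, Q6, Q8, Q9, Q10, Q11, Q12}.
Not covered: Q1, Q2, Q3, Q7 — 4 assays.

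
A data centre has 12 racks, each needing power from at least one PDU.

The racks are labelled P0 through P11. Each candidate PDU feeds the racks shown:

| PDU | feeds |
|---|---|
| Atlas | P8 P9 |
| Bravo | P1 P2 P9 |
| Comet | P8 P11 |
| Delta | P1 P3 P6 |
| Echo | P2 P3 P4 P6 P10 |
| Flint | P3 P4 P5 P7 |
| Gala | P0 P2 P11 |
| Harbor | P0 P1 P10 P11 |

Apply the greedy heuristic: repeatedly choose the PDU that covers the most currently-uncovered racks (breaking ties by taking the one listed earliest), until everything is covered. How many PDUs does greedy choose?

Greedy: pick Echo (covers 5 new) → pick Harbor (covers 3 new) → pick Atlas (covers 2 new) → pick Flint (covers 2 new). Total picks: 4.

4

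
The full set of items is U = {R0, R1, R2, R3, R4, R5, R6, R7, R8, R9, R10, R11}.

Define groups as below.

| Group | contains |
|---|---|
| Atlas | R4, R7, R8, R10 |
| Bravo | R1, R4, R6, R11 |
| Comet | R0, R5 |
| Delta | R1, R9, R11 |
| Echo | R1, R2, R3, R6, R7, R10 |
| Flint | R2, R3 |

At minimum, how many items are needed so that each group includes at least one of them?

H = {R0, R2, R7, R11} meets every group (each contains at least one member of H), and |H| = 4.
The groups Atlas, Comet, Delta, Flint are pairwise disjoint, so any hitting set needs a separate item for each — at least 4. Hence 4 is optimal.

4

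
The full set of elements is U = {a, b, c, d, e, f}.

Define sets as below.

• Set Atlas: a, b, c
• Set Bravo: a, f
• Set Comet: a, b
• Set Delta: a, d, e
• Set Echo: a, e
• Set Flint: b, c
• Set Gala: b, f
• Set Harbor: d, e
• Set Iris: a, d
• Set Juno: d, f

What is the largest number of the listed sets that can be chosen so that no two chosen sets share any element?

Echo, Flint, Juno are pairwise disjoint (Echo={a,e}; Flint={b,c}; Juno={d,f}).
Every remaining set overlaps one of these, and no 4 of the listed sets are pairwise disjoint, so 3 is the maximum.

3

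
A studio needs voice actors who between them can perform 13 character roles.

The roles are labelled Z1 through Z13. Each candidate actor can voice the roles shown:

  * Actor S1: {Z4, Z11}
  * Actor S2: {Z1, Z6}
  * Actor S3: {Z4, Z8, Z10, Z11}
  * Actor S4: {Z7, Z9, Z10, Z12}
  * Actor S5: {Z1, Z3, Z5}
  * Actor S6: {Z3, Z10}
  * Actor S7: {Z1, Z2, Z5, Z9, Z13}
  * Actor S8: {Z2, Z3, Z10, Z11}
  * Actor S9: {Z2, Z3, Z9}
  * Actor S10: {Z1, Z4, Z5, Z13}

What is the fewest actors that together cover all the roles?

5

S2 and S3 and S4 and S9 and S10 together: S2 ∪ S3 ∪ S4 ∪ S9 ∪ S10 = {Z1, Z2, Z3, Z4, Z5, Z6, Z7, Z8, Z9, Z10, Z11, Z12, Z13} — every role is covered.
No 4 of the 10 actors cover everything (all 210 combinations miss at least one role), so 5 is optimal.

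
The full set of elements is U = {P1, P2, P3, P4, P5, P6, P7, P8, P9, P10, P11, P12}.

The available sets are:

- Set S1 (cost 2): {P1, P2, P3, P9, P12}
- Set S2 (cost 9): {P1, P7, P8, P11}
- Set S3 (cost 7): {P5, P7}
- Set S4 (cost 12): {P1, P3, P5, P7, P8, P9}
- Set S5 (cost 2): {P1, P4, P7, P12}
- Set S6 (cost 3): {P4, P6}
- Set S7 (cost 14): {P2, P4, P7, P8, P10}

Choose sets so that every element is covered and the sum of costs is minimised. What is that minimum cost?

35

S1, S2, S3, S6, S7 together cover every element (S1 ∪ S2 ∪ S3 ∪ S6 ∪ S7 = {P1, P2, P3, P4, P5, P6, P7, P8, P9, P10, P11, P12}); total cost 2 + 9 + 7 + 3 + 14 = 35.
The greedy pick S1, S5, S6, S2, S3, S7 costs 37; no covering selection beats 35.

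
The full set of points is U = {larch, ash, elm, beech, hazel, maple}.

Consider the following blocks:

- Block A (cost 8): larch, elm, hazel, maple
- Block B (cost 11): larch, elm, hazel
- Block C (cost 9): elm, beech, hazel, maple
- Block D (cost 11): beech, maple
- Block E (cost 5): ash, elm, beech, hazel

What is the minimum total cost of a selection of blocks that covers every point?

A, E together cover every point (A ∪ E = {larch, ash, elm, beech, hazel, maple}); total cost 8 + 5 = 13.
No covering selection has total cost below 13.

13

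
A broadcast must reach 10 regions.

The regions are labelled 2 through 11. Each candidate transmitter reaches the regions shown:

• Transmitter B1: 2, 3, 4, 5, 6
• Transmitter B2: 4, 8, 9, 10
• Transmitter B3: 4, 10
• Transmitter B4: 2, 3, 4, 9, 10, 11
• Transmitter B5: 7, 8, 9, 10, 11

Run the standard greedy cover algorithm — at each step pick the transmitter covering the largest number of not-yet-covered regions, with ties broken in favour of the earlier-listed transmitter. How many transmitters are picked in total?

3

Greedy: pick B4 (covers 6 new) → pick B1 (covers 2 new) → pick B5 (covers 2 new). Total picks: 3.
(The true minimum cover uses only 2 transmitters, so greedy is not optimal here.)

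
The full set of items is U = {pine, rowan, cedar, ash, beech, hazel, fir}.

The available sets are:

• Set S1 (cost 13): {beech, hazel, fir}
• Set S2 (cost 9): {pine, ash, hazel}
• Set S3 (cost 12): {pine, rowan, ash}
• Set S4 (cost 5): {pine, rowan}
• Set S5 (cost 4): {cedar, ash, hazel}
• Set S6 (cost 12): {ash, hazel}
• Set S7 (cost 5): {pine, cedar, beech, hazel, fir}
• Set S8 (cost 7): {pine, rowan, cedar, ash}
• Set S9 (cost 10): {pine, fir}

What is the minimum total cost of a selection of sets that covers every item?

S7, S8 together cover every item (S7 ∪ S8 = {pine, rowan, cedar, ash, beech, hazel, fir}); total cost 5 + 7 = 12.
No covering selection has total cost below 12.

12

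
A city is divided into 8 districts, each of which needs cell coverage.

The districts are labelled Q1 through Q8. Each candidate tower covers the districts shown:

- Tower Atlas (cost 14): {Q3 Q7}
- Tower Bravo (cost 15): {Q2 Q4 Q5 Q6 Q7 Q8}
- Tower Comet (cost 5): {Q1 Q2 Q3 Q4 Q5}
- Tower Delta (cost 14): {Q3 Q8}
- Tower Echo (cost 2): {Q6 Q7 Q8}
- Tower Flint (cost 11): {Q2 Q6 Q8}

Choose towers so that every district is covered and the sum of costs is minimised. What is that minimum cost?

Comet, Echo together cover every district (Comet ∪ Echo = {Q1, Q2, Q3, Q4, Q5, Q6, Q7, Q8}); total cost 5 + 2 = 7.
No covering selection has total cost below 7.

7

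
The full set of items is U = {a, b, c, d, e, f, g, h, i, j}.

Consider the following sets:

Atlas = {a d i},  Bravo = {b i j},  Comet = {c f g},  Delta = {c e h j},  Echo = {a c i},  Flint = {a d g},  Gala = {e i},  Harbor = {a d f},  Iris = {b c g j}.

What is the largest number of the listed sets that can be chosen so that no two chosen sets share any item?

Gala, Harbor, Iris are pairwise disjoint (Gala={e,i}; Harbor={a,d,f}; Iris={b,c,g,j}).
Every remaining set overlaps one of these, and no 4 of the listed sets are pairwise disjoint, so 3 is the maximum.

3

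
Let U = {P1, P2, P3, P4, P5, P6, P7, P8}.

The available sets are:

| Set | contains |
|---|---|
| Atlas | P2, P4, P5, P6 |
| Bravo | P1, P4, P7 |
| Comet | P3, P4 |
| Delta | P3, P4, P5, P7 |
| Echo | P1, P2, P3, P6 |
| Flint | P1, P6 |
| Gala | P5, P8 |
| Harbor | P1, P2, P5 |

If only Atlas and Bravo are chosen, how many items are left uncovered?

Union of Atlas, Bravo = {P1, P2, P4, P5, P6, P7}.
Not covered: P3, P8 — 2 items.

2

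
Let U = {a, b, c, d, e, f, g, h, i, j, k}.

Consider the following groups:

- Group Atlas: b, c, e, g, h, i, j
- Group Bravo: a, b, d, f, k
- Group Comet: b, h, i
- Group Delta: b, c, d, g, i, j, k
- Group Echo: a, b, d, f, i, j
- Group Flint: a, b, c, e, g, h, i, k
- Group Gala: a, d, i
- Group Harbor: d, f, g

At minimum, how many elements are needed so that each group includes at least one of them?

T = {f, i} meets every group (each contains at least one member of T), and |T| = 2.
The groups Comet, Harbor are pairwise disjoint, so any hitting set needs a separate element for each — at least 2. Hence 2 is optimal.

2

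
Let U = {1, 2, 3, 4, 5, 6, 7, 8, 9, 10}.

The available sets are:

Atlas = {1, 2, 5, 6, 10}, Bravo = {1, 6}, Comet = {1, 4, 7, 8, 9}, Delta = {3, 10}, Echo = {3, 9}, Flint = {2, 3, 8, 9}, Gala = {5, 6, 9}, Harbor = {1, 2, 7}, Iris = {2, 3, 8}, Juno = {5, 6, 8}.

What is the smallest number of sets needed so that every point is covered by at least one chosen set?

3

Take {Atlas, Comet, Iris}. Their union is {1, 2, 3, 4, 5, 6, 7, 8, 9, 10}, which is all 10 points.
Only Comet contains 4, so Comet is forced; the remaining 5 points need at least 2 more sets (each remaining set adds at most 4) — so at least 3 sets are needed, and 3 is optimal.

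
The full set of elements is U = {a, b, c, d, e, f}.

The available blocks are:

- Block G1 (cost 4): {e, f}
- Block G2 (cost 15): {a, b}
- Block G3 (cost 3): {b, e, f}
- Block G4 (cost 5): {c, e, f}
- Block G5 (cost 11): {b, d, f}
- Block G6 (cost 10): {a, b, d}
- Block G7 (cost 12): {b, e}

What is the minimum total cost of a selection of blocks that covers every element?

G4, G6 together cover every element (G4 ∪ G6 = {a, b, c, d, e, f}); total cost 5 + 10 = 15.
The greedy pick G3, G4, G6 costs 18; no covering selection beats 15.

15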